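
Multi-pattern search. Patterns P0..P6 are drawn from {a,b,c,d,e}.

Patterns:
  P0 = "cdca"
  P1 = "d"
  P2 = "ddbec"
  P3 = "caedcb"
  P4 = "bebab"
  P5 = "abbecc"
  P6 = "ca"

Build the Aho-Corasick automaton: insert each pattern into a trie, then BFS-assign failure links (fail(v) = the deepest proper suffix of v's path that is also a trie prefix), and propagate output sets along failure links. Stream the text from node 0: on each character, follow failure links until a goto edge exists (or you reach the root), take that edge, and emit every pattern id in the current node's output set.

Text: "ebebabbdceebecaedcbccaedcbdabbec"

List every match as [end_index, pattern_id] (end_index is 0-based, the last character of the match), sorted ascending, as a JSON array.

Build:
Trie nodes:
  0='ε' goto a→20 b→15 c→1 d→5
  1='c' goto a→10 d→2
  2='cd' goto c→3
  3='cdc' goto a→4
  4='cdca' goto ·  ←P0
  5='d' goto d→6  ←P1
  6='dd' goto b→7
  7='ddb' goto e→8
  8='ddbe' goto c→9
  9='ddbec' goto ·  ←P2
  10='ca' goto e→11  ←P6
  11='cae' goto d→12
  12='caed' goto c→13
  13='caedc' goto b→14
  14='caedcb' goto ·  ←P3
  15='b' goto e→16
  16='be' goto b→17
  17='beb' goto a→18
  18='beba' goto b→19
  19='bebab' goto ·  ←P4
  20='a' goto b→21
  21='ab' goto b→22
  22='abb' goto e→23
  23='abbe' goto c→24
  24='abbec' goto c→25
  25='abbecc' goto ·  ←P5

BFS fail/out derivation:
  n1('c'): parent n0 fail=0; on 'c' 0 → fail=0;  out ∅∪∅=∅
  n5('d'): parent n0 fail=0; on 'd' 0 → fail=0;  out {1}∪∅={1}
  n15('b'): parent n0 fail=0; on 'b' 0 → fail=0;  out ∅∪∅=∅
  n20('a'): parent n0 fail=0; on 'a' 0 → fail=0;  out ∅∪∅=∅
  n2('cd'): parent n1 fail=0; on 'd' 0 → fail=5;  out ∅∪{1}={1}
  n6('dd'): parent n5 fail=0; on 'd' 0 → fail=5;  out ∅∪{1}={1}
  n10('ca'): parent n1 fail=0; on 'a' 0 → fail=20;  out {6}∪∅={6}
  n16('be'): parent n15 fail=0; on 'e' 0 → fail=0;  out ∅∪∅=∅
  n21('ab'): parent n20 fail=0; on 'b' 0 → fail=15;  out ∅∪∅=∅
  n3('cdc'): parent n2 fail=5; on 'c' 5→0 → fail=1;  out ∅∪∅=∅
  n7('ddb'): parent n6 fail=5; on 'b' 5→0 → fail=15;  out ∅∪∅=∅
  n11('cae'): parent n10 fail=20; on 'e' 20→0 → fail=0;  out ∅∪∅=∅
  n17('beb'): parent n16 fail=0; on 'b' 0 → fail=15;  out ∅∪∅=∅
  n22('abb'): parent n21 fail=15; on 'b' 15→0 → fail=15;  out ∅∪∅=∅
  n4('cdca'): parent n3 fail=1; on 'a' 1 → fail=10;  out {0}∪{6}={0,6}
  n8('ddbe'): parent n7 fail=15; on 'e' 15 → fail=16;  out ∅∪∅=∅
  n12('caed'): parent n11 fail=0; on 'd' 0 → fail=5;  out ∅∪{1}={1}
  n18('beba'): parent n17 fail=15; on 'a' 15→0 → fail=20;  out ∅∪∅=∅
  n23('abbe'): parent n22 fail=15; on 'e' 15 → fail=16;  out ∅∪∅=∅
  n9('ddbec'): parent n8 fail=16; on 'c' 16→0 → fail=1;  out {2}∪∅={2}
  n13('caedc'): parent n12 fail=5; on 'c' 5→0 → fail=1;  out ∅∪∅=∅
  n19('bebab'): parent n18 fail=20; on 'b' 20 → fail=21;  out {4}∪∅={4}
  n24('abbec'): parent n23 fail=16; on 'c' 16→0 → fail=1;  out ∅∪∅=∅
  n14('caedcb'): parent n13 fail=1; on 'b' 1→0 → fail=15;  out {3}∪∅={3}
  n25('abbecc'): parent n24 fail=1; on 'c' 1→0 → fail=1;  out {5}∪∅={5}

Run:
pos 0 'e': at 0
pos 1 'b': at 15
pos 2 'e': at 16
pos 3 'b': at 17
pos 4 'a': at 18
pos 5 'b': at 19  → match P4@[1:5]
pos 6 'b': at 22 (fail-walked)
pos 7 'd': at 5 (fail-walked)  → match P1@[7:7]
pos 8 'c': at 1 (fail-walked)
pos 9 'e': at 0 (fail-walked)
pos 10 'e': at 0
pos 11 'b': at 15
pos 12 'e': at 16
pos 13 'c': at 1 (fail-walked)
pos 14 'a': at 10  → match P6@[13:14]
pos 15 'e': at 11
pos 16 'd': at 12  → match P1@[16:16]
pos 17 'c': at 13
pos 18 'b': at 14  → match P3@[13:18]
pos 19 'c': at 1 (fail-walked)
pos 20 'c': at 1 (fail-walked)
pos 21 'a': at 10  → match P6@[20:21]
pos 22 'e': at 11
pos 23 'd': at 12  → match P1@[23:23]
pos 24 'c': at 13
pos 25 'b': at 14  → match P3@[20:25]
pos 26 'd': at 5 (fail-walked)  → match P1@[26:26]
pos 27 'a': at 20 (fail-walked)
pos 28 'b': at 21
pos 29 'b': at 22
pos 30 'e': at 23
pos 31 'c': at 24

All matches (sorted): [[5,4],[7,1],[14,6],[16,1],[18,3],[21,6],[23,1],[25,3],[26,1]]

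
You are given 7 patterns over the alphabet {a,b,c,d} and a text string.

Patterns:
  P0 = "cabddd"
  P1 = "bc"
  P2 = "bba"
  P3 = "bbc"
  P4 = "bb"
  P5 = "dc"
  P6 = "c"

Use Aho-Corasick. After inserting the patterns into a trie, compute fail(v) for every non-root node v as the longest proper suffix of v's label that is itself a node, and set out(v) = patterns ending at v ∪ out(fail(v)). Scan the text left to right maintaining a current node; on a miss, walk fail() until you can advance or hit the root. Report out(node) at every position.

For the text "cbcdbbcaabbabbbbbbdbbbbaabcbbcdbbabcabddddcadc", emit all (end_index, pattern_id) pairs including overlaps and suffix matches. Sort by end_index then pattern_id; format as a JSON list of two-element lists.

Build automaton:
Trie (insert patterns):
  n0 'ε': b→7 c→1 d→12
  n1 'c': a→2  ←P6
  n2 'ca': b→3
  n3 'cab': d→4
  n4 'cabd': d→5
  n5 'cabdd': d→6
  n6 'cabddd': ·  ←P0
  n7 'b': b→9 c→8
  n8 'bc': ·  ←P1
  n9 'bb': a→10 c→11  ←P4
  n10 'bba': ·  ←P2
  n11 'bbc': ·  ←P3
  n12 'd': c→13
  n13 'dc': ·  ←P5

Failure links (BFS by depth):
  fail(1) 'c': from fail(0)=0 chase 'c': 0 ⇒ 0;  out={6}∪out(0)={6}
  fail(7) 'b': from fail(0)=0 chase 'b': 0 ⇒ 0;  out=∅∪out(0)=∅
  fail(12) 'd': from fail(0)=0 chase 'd': 0 ⇒ 0;  out=∅∪out(0)=∅
  fail(2) 'ca': from fail(1)=0 chase 'a': 0 ⇒ 0;  out=∅∪out(0)=∅
  fail(8) 'bc': from fail(7)=0 chase 'c': 0 ⇒ 1;  out={1}∪out(1)={1,6}
  fail(9) 'bb': from fail(7)=0 chase 'b': 0 ⇒ 7;  out={4}∪out(7)={4}
  fail(13) 'dc': from fail(12)=0 chase 'c': 0 ⇒ 1;  out={5}∪out(1)={5,6}
  fail(3) 'cab': from fail(2)=0 chase 'b': 0 ⇒ 7;  out=∅∪out(7)=∅
  fail(10) 'bba': from fail(9)=7 chase 'a': 7→0 ⇒ 0;  out={2}∪out(0)={2}
  fail(11) 'bbc': from fail(9)=7 chase 'c': 7 ⇒ 8;  out={3}∪out(8)={1,3,6}
  fail(4) 'cabd': from fail(3)=7 chase 'd': 7→0 ⇒ 12;  out=∅∪out(12)=∅
  fail(5) 'cabdd': from fail(4)=12 chase 'd': 12→0 ⇒ 12;  out=∅∪out(12)=∅
  fail(6) 'cabddd': from fail(5)=12 chase 'd': 12→0 ⇒ 12;  out={0}∪out(12)={0}

Run:
[0] read 'c'  n0⇒n1  emit P6@[0:0]
[1] read 'b'  n1⇒n7 (fail-walked)
[2] read 'c'  n7⇒n8  emit P1@[1:2],P6@[2:2]
[3] read 'd'  n8⇒n12 (fail-walked)
[4] read 'b'  n12⇒n7 (fail-walked)
[5] read 'b'  n7⇒n9  emit P4@[4:5]
[6] read 'c'  n9⇒n11  emit P1@[5:6],P3@[4:6],P6@[6:6]
[7] read 'a'  n11⇒n2 (fail-walked)
[8] read 'a'  n2⇒n0 (fail-walked)
[9] read 'b'  n0⇒n7
[10] read 'b'  n7⇒n9  emit P4@[9:10]
[11] read 'a'  n9⇒n10  emit P2@[9:11]
[12] read 'b'  n10⇒n7 (fail-walked)
[13] read 'b'  n7⇒n9  emit P4@[12:13]
[14] read 'b'  n9⇒n9 (fail-walked)  emit P4@[13:14]
[15] read 'b'  n9⇒n9 (fail-walked)  emit P4@[14:15]
[16] read 'b'  n9⇒n9 (fail-walked)  emit P4@[15:16]
[17] read 'b'  n9⇒n9 (fail-walked)  emit P4@[16:17]
[18] read 'd'  n9⇒n12 (fail-walked)
[19] read 'b'  n12⇒n7 (fail-walked)
[20] read 'b'  n7⇒n9  emit P4@[19:20]
[21] read 'b'  n9⇒n9 (fail-walked)  emit P4@[20:21]
[22] read 'b'  n9⇒n9 (fail-walked)  emit P4@[21:22]
[23] read 'a'  n9⇒n10  emit P2@[21:23]
[24] read 'a'  n10⇒n0 (fail-walked)
[25] read 'b'  n0⇒n7
[26] read 'c'  n7⇒n8  emit P1@[25:26],P6@[26:26]
[27] read 'b'  n8⇒n7 (fail-walked)
[28] read 'b'  n7⇒n9  emit P4@[27:28]
[29] read 'c'  n9⇒n11  emit P1@[28:29],P3@[27:29],P6@[29:29]
[30] read 'd'  n11⇒n12 (fail-walked)
[31] read 'b'  n12⇒n7 (fail-walked)
[32] read 'b'  n7⇒n9  emit P4@[31:32]
[33] read 'a'  n9⇒n10  emit P2@[31:33]
[34] read 'b'  n10⇒n7 (fail-walked)
[35] read 'c'  n7⇒n8  emit P1@[34:35],P6@[35:35]
[36] read 'a'  n8⇒n2 (fail-walked)
[37] read 'b'  n2⇒n3
[38] read 'd'  n3⇒n4
[39] read 'd'  n4⇒n5
[40] read 'd'  n5⇒n6  emit P0@[35:40]
[41] read 'd'  n6⇒n12 (fail-walked)
[42] read 'c'  n12⇒n13  emit P5@[41:42],P6@[42:42]
[43] read 'a'  n13⇒n2 (fail-walked)
[44] read 'd'  n2⇒n12 (fail-walked)
[45] read 'c'  n12⇒n13  emit P5@[44:45],P6@[45:45]

All matches (sorted): [[0,6],[2,1],[2,6],[5,4],[6,1],[6,3],[6,6],[10,4],[11,2],[13,4],[14,4],[15,4],[16,4],[17,4],[20,4],[21,4],[22,4],[23,2],[26,1],[26,6],[28,4],[29,1],[29,3],[29,6],[32,4],[33,2],[35,1],[35,6],[40,0],[42,5],[42,6],[45,5],[45,6]]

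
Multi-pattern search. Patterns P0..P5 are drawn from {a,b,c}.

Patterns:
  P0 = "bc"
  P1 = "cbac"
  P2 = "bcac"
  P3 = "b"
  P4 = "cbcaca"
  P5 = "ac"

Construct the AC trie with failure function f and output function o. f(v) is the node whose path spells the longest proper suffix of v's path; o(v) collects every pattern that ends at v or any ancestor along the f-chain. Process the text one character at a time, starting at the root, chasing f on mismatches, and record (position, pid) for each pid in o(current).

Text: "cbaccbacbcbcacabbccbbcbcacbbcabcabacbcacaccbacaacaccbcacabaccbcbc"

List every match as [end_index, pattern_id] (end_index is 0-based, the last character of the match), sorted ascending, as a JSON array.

Build:
Trie (insert patterns):
  0='ε' goto a→13 b→1 c→3
  1='b' goto c→2  [P3 ends]
  2='bc' goto a→7  [P0 ends]
  3='c' goto b→4
  4='cb' goto a→5 c→9
  5='cba' goto c→6
  6='cbac' goto ·  [P1 ends]
  7='bca' goto c→8
  8='bcac' goto ·  [P2 ends]
  9='cbc' goto a→10
  10='cbca' goto c→11
  11='cbcac' goto a→12
  12='cbcaca' goto ·  [P4 ends]
  13='a' goto c→14
  14='ac' goto ·  [P5 ends]

Failure links (BFS by depth):
  n1('b'): parent n0 fail=0; on 'b' 0 → fail=0;  out {3}∪∅={3}
  n3('c'): parent n0 fail=0; on 'c' 0 → fail=0;  out ∅∪∅=∅
  n13('a'): parent n0 fail=0; on 'a' 0 → fail=0;  out ∅∪∅=∅
  n2('bc'): parent n1 fail=0; on 'c' 0 → fail=3;  out {0}∪∅={0}
  n4('cb'): parent n3 fail=0; on 'b' 0 → fail=1;  out ∅∪{3}={3}
  n14('ac'): parent n13 fail=0; on 'c' 0 → fail=3;  out {5}∪∅={5}
  n5('cba'): parent n4 fail=1; on 'a' 1→0 → fail=13;  out ∅∪∅=∅
  n7('bca'): parent n2 fail=3; on 'a' 3→0 → fail=13;  out ∅∪∅=∅
  n9('cbc'): parent n4 fail=1; on 'c' 1 → fail=2;  out ∅∪{0}={0}
  n6('cbac'): parent n5 fail=13; on 'c' 13 → fail=14;  out {1}∪{5}={1,5}
  n8('bcac'): parent n7 fail=13; on 'c' 13 → fail=14;  out {2}∪{5}={2,5}
  n10('cbca'): parent n9 fail=2; on 'a' 2 → fail=7;  out ∅∪∅=∅
  n11('cbcac'): parent n10 fail=7; on 'c' 7 → fail=8;  out ∅∪{2,5}={2,5}
  n12('cbcaca'): parent n11 fail=8; on 'a' 8→14→3→0 → fail=13;  out {4}∪∅={4}

Text stream:
pos 0 'c': at 3
pos 1 'b': at 4  emit P3@[1:1]
pos 2 'a': at 5
pos 3 'c': at 6  emit P1@[0:3],P5@[2:3]
pos 4 'c': at 3 ·f
pos 5 'b': at 4  emit P3@[5:5]
pos 6 'a': at 5
pos 7 'c': at 6  emit P1@[4:7],P5@[6:7]
pos 8 'b': at 4 ·f  emit P3@[8:8]
pos 9 'c': at 9  emit P0@[8:9]
pos 10 'b': at 4 ·f  emit P3@[10:10]
pos 11 'c': at 9  emit P0@[10:11]
pos 12 'a': at 10
pos 13 'c': at 11  emit P2@[10:13],P5@[12:13]
pos 14 'a': at 12  emit P4@[9:14]
pos 15 'b': at 1 ·f  emit P3@[15:15]
pos 16 'b': at 1 ·f  emit P3@[16:16]
pos 17 'c': at 2  emit P0@[16:17]
pos 18 'c': at 3 ·f
pos 19 'b': at 4  emit P3@[19:19]
pos 20 'b': at 1 ·f  emit P3@[20:20]
pos 21 'c': at 2  emit P0@[20:21]
pos 22 'b': at 4 ·f  emit P3@[22:22]
pos 23 'c': at 9  emit P0@[22:23]
pos 24 'a': at 10
pos 25 'c': at 11  emit P2@[22:25],P5@[24:25]
pos 26 'b': at 4 ·f  emit P3@[26:26]
pos 27 'b': at 1 ·f  emit P3@[27:27]
pos 28 'c': at 2  emit P0@[27:28]
pos 29 'a': at 7
pos 30 'b': at 1 ·f  emit P3@[30:30]
pos 31 'c': at 2  emit P0@[30:31]
pos 32 'a': at 7
pos 33 'b': at 1 ·f  emit P3@[33:33]
pos 34 'a': at 13 ·f
pos 35 'c': at 14  emit P5@[34:35]
pos 36 'b': at 4 ·f  emit P3@[36:36]
pos 37 'c': at 9  emit P0@[36:37]
pos 38 'a': at 10
pos 39 'c': at 11  emit P2@[36:39],P5@[38:39]
pos 40 'a': at 12  emit P4@[35:40]
pos 41 'c': at 14 ·f  emit P5@[40:41]
pos 42 'c': at 3 ·f
pos 43 'b': at 4  emit P3@[43:43]
pos 44 'a': at 5
pos 45 'c': at 6  emit P1@[42:45],P5@[44:45]
pos 46 'a': at 13 ·f
pos 47 'a': at 13 ·f
pos 48 'c': at 14  emit P5@[47:48]
pos 49 'a': at 13 ·f
pos 50 'c': at 14  emit P5@[49:50]
pos 51 'c': at 3 ·f
pos 52 'b': at 4  emit P3@[52:52]
pos 53 'c': at 9  emit P0@[52:53]
pos 54 'a': at 10
pos 55 'c': at 11  emit P2@[52:55],P5@[54:55]
pos 56 'a': at 12  emit P4@[51:56]
pos 57 'b': at 1 ·f  emit P3@[57:57]
pos 58 'a': at 13 ·f
pos 59 'c': at 14  emit P5@[58:59]
pos 60 'c': at 3 ·f
pos 61 'b': at 4  emit P3@[61:61]
pos 62 'c': at 9  emit P0@[61:62]
pos 63 'b': at 4 ·f  emit P3@[63:63]
pos 64 'c': at 9  emit P0@[63:64]

Result: [[1,3],[3,1],[3,5],[5,3],[7,1],[7,5],[8,3],[9,0],[10,3],[11,0],[13,2],[13,5],[14,4],[15,3],[16,3],[17,0],[19,3],[20,3],[21,0],[22,3],[23,0],[25,2],[25,5],[26,3],[27,3],[28,0],[30,3],[31,0],[33,3],[35,5],[36,3],[37,0],[39,2],[39,5],[40,4],[41,5],[43,3],[45,1],[45,5],[48,5],[50,5],[52,3],[53,0],[55,2],[55,5],[56,4],[57,3],[59,5],[61,3],[62,0],[63,3],[64,0]]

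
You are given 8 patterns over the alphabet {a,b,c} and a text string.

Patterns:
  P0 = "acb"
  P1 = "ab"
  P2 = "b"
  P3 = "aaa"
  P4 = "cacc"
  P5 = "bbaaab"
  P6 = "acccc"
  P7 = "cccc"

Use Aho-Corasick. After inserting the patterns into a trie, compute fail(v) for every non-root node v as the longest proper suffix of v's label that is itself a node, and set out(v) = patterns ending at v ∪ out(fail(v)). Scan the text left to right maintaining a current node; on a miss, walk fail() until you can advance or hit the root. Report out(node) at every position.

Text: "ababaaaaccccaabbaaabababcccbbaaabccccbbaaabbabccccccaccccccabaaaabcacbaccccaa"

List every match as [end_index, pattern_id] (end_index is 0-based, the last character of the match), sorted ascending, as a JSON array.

Construct AC machine:
Trie (insert patterns):
  n0 'ε': a→1 b→5 c→8
  n1 'a': a→6 b→4 c→2
  n2 'ac': b→3 c→17
  n3 'acb': ·  [P0 ends]
  n4 'ab': ·  [P1 ends]
  n5 'b': b→12  [P2 ends]
  n6 'aa': a→7
  n7 'aaa': ·  [P3 ends]
  n8 'c': a→9 c→20
  n9 'ca': c→10
  n10 'cac': c→11
  n11 'cacc': ·  [P4 ends]
  n12 'bb': a→13
  n13 'bba': a→14
  n14 'bbaa': a→15
  n15 'bbaaa': b→16
  n16 'bbaaab': ·  [P5 ends]
  n17 'acc': c→18
  n18 'accc': c→19
  n19 'acccc': ·  [P6 ends]
  n20 'cc': c→21
  n21 'ccc': c→22
  n22 'cccc': ·  [P7 ends]

Failure links (BFS by depth):
  fail(1) 'a': from fail(0)=0 chase 'a': 0 ⇒ 0;  out=∅∪out(0)=∅
  fail(5) 'b': from fail(0)=0 chase 'b': 0 ⇒ 0;  out={2}∪out(0)={2}
  fail(8) 'c': from fail(0)=0 chase 'c': 0 ⇒ 0;  out=∅∪out(0)=∅
  fail(2) 'ac': from fail(1)=0 chase 'c': 0 ⇒ 8;  out=∅∪out(8)=∅
  fail(4) 'ab': from fail(1)=0 chase 'b': 0 ⇒ 5;  out={1}∪out(5)={1,2}
  fail(6) 'aa': from fail(1)=0 chase 'a': 0 ⇒ 1;  out=∅∪out(1)=∅
  fail(9) 'ca': from fail(8)=0 chase 'a': 0 ⇒ 1;  out=∅∪out(1)=∅
  fail(12) 'bb': from fail(5)=0 chase 'b': 0 ⇒ 5;  out=∅∪out(5)={2}
  fail(20) 'cc': from fail(8)=0 chase 'c': 0 ⇒ 8;  out=∅∪out(8)=∅
  fail(3) 'acb': from fail(2)=8 chase 'b': 8→0 ⇒ 5;  out={0}∪out(5)={0,2}
  fail(7) 'aaa': from fail(6)=1 chase 'a': 1 ⇒ 6;  out={3}∪out(6)={3}
  fail(10) 'cac': from fail(9)=1 chase 'c': 1 ⇒ 2;  out=∅∪out(2)=∅
  fail(13) 'bba': from fail(12)=5 chase 'a': 5→0 ⇒ 1;  out=∅∪out(1)=∅
  fail(17) 'acc': from fail(2)=8 chase 'c': 8 ⇒ 20;  out=∅∪out(20)=∅
  fail(21) 'ccc': from fail(20)=8 chase 'c': 8 ⇒ 20;  out=∅∪out(20)=∅
  fail(11) 'cacc': from fail(10)=2 chase 'c': 2 ⇒ 17;  out={4}∪out(17)={4}
  fail(14) 'bbaa': from fail(13)=1 chase 'a': 1 ⇒ 6;  out=∅∪out(6)=∅
  fail(18) 'accc': from fail(17)=20 chase 'c': 20 ⇒ 21;  out=∅∪out(21)=∅
  fail(22) 'cccc': from fail(21)=20 chase 'c': 20 ⇒ 21;  out={7}∪out(21)={7}
  fail(15) 'bbaaa': from fail(14)=6 chase 'a': 6 ⇒ 7;  out=∅∪out(7)={3}
  fail(19) 'acccc': from fail(18)=21 chase 'c': 21 ⇒ 22;  out={6}∪out(22)={6,7}
  fail(16) 'bbaaab': from fail(15)=7 chase 'b': 7→6→1 ⇒ 4;  out={5}∪out(4)={1,2,5}

Text stream:
[0] read 'a'  n0⇒n1
[1] read 'b'  n1⇒n4  → match P1@[0:1],P2@[1:1]
[2] read 'a'  n4⇒n1 (via fail)
[3] read 'b'  n1⇒n4  → match P1@[2:3],P2@[3:3]
[4] read 'a'  n4⇒n1 (via fail)
[5] read 'a'  n1⇒n6
[6] read 'a'  n6⇒n7  → match P3@[4:6]
[7] read 'a'  n7⇒n7 (via fail)  → match P3@[5:7]
[8] read 'c'  n7⇒n2 (via fail)
[9] read 'c'  n2⇒n17
[10] read 'c'  n17⇒n18
[11] read 'c'  n18⇒n19  → match P6@[7:11],P7@[8:11]
[12] read 'a'  n19⇒n9 (via fail)
[13] read 'a'  n9⇒n6 (via fail)
[14] read 'b'  n6⇒n4 (via fail)  → match P1@[13:14],P2@[14:14]
[15] read 'b'  n4⇒n12 (via fail)  → match P2@[15:15]
[16] read 'a'  n12⇒n13
[17] read 'a'  n13⇒n14
[18] read 'a'  n14⇒n15  → match P3@[16:18]
[19] read 'b'  n15⇒n16  → match P1@[18:19],P2@[19:19],P5@[14:19]
[20] read 'a'  n16⇒n1 (via fail)
[21] read 'b'  n1⇒n4  → match P1@[20:21],P2@[21:21]
[22] read 'a'  n4⇒n1 (via fail)
[23] read 'b'  n1⇒n4  → match P1@[22:23],P2@[23:23]
[24] read 'c'  n4⇒n8 (via fail)
[25] read 'c'  n8⇒n20
[26] read 'c'  n20⇒n21
[27] read 'b'  n21⇒n5 (via fail)  → match P2@[27:27]
[28] read 'b'  n5⇒n12  → match P2@[28:28]
[29] read 'a'  n12⇒n13
[30] read 'a'  n13⇒n14
[31] read 'a'  n14⇒n15  → match P3@[29:31]
[32] read 'b'  n15⇒n16  → match P1@[31:32],P2@[32:32],P5@[27:32]
[33] read 'c'  n16⇒n8 (via fail)
[34] read 'c'  n8⇒n20
[35] read 'c'  n20⇒n21
[36] read 'c'  n21⇒n22  → match P7@[33:36]
[37] read 'b'  n22⇒n5 (via fail)  → match P2@[37:37]
[38] read 'b'  n5⇒n12  → match P2@[38:38]
[39] read 'a'  n12⇒n13
[40] read 'a'  n13⇒n14
[41] read 'a'  n14⇒n15  → match P3@[39:41]
[42] read 'b'  n15⇒n16  → match P1@[41:42],P2@[42:42],P5@[37:42]
[43] read 'b'  n16⇒n12 (via fail)  → match P2@[43:43]
[44] read 'a'  n12⇒n13
[45] read 'b'  n13⇒n4 (via fail)  → match P1@[44:45],P2@[45:45]
[46] read 'c'  n4⇒n8 (via fail)
[47] read 'c'  n8⇒n20
[48] read 'c'  n20⇒n21
[49] read 'c'  n21⇒n22  → match P7@[46:49]
[50] read 'c'  n22⇒n22 (via fail)  → match P7@[47:50]
[51] read 'c'  n22⇒n22 (via fail)  → match P7@[48:51]
[52] read 'a'  n22⇒n9 (via fail)
[53] read 'c'  n9⇒n10
[54] read 'c'  n10⇒n11  → match P4@[51:54]
[55] read 'c'  n11⇒n18 (via fail)
[56] read 'c'  n18⇒n19  → match P6@[52:56],P7@[53:56]
[57] read 'c'  n19⇒n22 (via fail)  → match P7@[54:57]
[58] read 'c'  n22⇒n22 (via fail)  → match P7@[55:58]
[59] read 'a'  n22⇒n9 (via fail)
[60] read 'b'  n9⇒n4 (via fail)  → match P1@[59:60],P2@[60:60]
[61] read 'a'  n4⇒n1 (via fail)
[62] read 'a'  n1⇒n6
[63] read 'a'  n6⇒n7  → match P3@[61:63]
[64] read 'a'  n7⇒n7 (via fail)  → match P3@[62:64]
[65] read 'b'  n7⇒n4 (via fail)  → match P1@[64:65],P2@[65:65]
[66] read 'c'  n4⇒n8 (via fail)
[67] read 'a'  n8⇒n9
[68] read 'c'  n9⇒n10
[69] read 'b'  n10⇒n3 (via fail)  → match P0@[67:69],P2@[69:69]
[70] read 'a'  n3⇒n1 (via fail)
[71] read 'c'  n1⇒n2
[72] read 'c'  n2⇒n17
[73] read 'c'  n17⇒n18
[74] read 'c'  n18⇒n19  → match P6@[70:74],P7@[71:74]
[75] read 'a'  n19⇒n9 (via fail)
[76] read 'a'  n9⇒n6 (via fail)

All matches (sorted): [[1,1],[1,2],[3,1],[3,2],[6,3],[7,3],[11,6],[11,7],[14,1],[14,2],[15,2],[18,3],[19,1],[19,2],[19,5],[21,1],[21,2],[23,1],[23,2],[27,2],[28,2],[31,3],[32,1],[32,2],[32,5],[36,7],[37,2],[38,2],[41,3],[42,1],[42,2],[42,5],[43,2],[45,1],[45,2],[49,7],[50,7],[51,7],[54,4],[56,6],[56,7],[57,7],[58,7],[60,1],[60,2],[63,3],[64,3],[65,1],[65,2],[69,0],[69,2],[74,6],[74,7]]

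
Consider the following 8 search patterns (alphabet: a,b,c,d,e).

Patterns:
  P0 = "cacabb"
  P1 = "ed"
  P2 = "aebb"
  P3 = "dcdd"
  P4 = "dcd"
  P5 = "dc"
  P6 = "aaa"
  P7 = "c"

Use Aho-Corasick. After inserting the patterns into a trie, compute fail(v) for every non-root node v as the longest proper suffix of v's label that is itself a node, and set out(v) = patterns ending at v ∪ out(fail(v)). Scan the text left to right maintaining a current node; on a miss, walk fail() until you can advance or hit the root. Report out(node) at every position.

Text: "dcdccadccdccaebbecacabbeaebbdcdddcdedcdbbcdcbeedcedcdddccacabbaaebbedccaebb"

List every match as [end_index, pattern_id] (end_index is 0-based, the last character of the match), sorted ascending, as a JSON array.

Construct AC machine:
Trie nodes:
  0='ε' goto a→9 c→1 d→13 e→7
  1='c' goto a→2  [P7 ends]
  2='ca' goto c→3
  3='cac' goto a→4
  4='caca' goto b→5
  5='cacab' goto b→6
  6='cacabb' goto ·  [P0 ends]
  7='e' goto d→8
  8='ed' goto ·  [P1 ends]
  9='a' goto a→17 e→10
  10='ae' goto b→11
  11='aeb' goto b→12
  12='aebb' goto ·  [P2 ends]
  13='d' goto c→14
  14='dc' goto d→15  [P5 ends]
  15='dcd' goto d→16  [P4 ends]
  16='dcdd' goto ·  [P3 ends]
  17='aa' goto a→18
  18='aaa' goto ·  [P6 ends]

Failure links (BFS by depth):
  fail(1) 'c': from fail(0)=0 chase 'c': 0 ⇒ 0;  out={7}∪out(0)={7}
  fail(7) 'e': from fail(0)=0 chase 'e': 0 ⇒ 0;  out=∅∪out(0)=∅
  fail(9) 'a': from fail(0)=0 chase 'a': 0 ⇒ 0;  out=∅∪out(0)=∅
  fail(13) 'd': from fail(0)=0 chase 'd': 0 ⇒ 0;  out=∅∪out(0)=∅
  fail(2) 'ca': from fail(1)=0 chase 'a': 0 ⇒ 9;  out=∅∪out(9)=∅
  fail(8) 'ed': from fail(7)=0 chase 'd': 0 ⇒ 13;  out={1}∪out(13)={1}
  fail(10) 'ae': from fail(9)=0 chase 'e': 0 ⇒ 7;  out=∅∪out(7)=∅
  fail(14) 'dc': from fail(13)=0 chase 'c': 0 ⇒ 1;  out={5}∪out(1)={5,7}
  fail(17) 'aa': from fail(9)=0 chase 'a': 0 ⇒ 9;  out=∅∪out(9)=∅
  fail(3) 'cac': from fail(2)=9 chase 'c': 9→0 ⇒ 1;  out=∅∪out(1)={7}
  fail(11) 'aeb': from fail(10)=7 chase 'b': 7→0 ⇒ 0;  out=∅∪out(0)=∅
  fail(15) 'dcd': from fail(14)=1 chase 'd': 1→0 ⇒ 13;  out={4}∪out(13)={4}
  fail(18) 'aaa': from fail(17)=9 chase 'a': 9 ⇒ 17;  out={6}∪out(17)={6}
  fail(4) 'caca': from fail(3)=1 chase 'a': 1 ⇒ 2;  out=∅∪out(2)=∅
  fail(12) 'aebb': from fail(11)=0 chase 'b': 0 ⇒ 0;  out={2}∪out(0)={2}
  fail(16) 'dcdd': from fail(15)=13 chase 'd': 13→0 ⇒ 13;  out={3}∪out(13)={3}
  fail(5) 'cacab': from fail(4)=2 chase 'b': 2→9→0 ⇒ 0;  out=∅∪out(0)=∅
  fail(6) 'cacabb': from fail(5)=0 chase 'b': 0 ⇒ 0;  out={0}∪out(0)={0}

Scan:
pos 0 'd': at 13
pos 1 'c': at 14  → match P5@[0:1],P7@[1:1]
pos 2 'd': at 15  → match P4@[0:2]
pos 3 'c': at 14 (fail-walked)  → match P5@[2:3],P7@[3:3]
pos 4 'c': at 1 (fail-walked)  → match P7@[4:4]
pos 5 'a': at 2
pos 6 'd': at 13 (fail-walked)
pos 7 'c': at 14  → match P5@[6:7],P7@[7:7]
pos 8 'c': at 1 (fail-walked)  → match P7@[8:8]
pos 9 'd': at 13 (fail-walked)
pos 10 'c': at 14  → match P5@[9:10],P7@[10:10]
pos 11 'c': at 1 (fail-walked)  → match P7@[11:11]
pos 12 'a': at 2
pos 13 'e': at 10 (fail-walked)
pos 14 'b': at 11
pos 15 'b': at 12  → match P2@[12:15]
pos 16 'e': at 7 (fail-walked)
pos 17 'c': at 1 (fail-walked)  → match P7@[17:17]
pos 18 'a': at 2
pos 19 'c': at 3  → match P7@[19:19]
pos 20 'a': at 4
pos 21 'b': at 5
pos 22 'b': at 6  → match P0@[17:22]
pos 23 'e': at 7 (fail-walked)
pos 24 'a': at 9 (fail-walked)
pos 25 'e': at 10
pos 26 'b': at 11
pos 27 'b': at 12  → match P2@[24:27]
pos 28 'd': at 13 (fail-walked)
pos 29 'c': at 14  → match P5@[28:29],P7@[29:29]
pos 30 'd': at 15  → match P4@[28:30]
pos 31 'd': at 16  → match P3@[28:31]
pos 32 'd': at 13 (fail-walked)
pos 33 'c': at 14  → match P5@[32:33],P7@[33:33]
pos 34 'd': at 15  → match P4@[32:34]
pos 35 'e': at 7 (fail-walked)
pos 36 'd': at 8  → match P1@[35:36]
pos 37 'c': at 14 (fail-walked)  → match P5@[36:37],P7@[37:37]
pos 38 'd': at 15  → match P4@[36:38]
pos 39 'b': at 0 (fail-walked)
pos 40 'b': at 0
pos 41 'c': at 1  → match P7@[41:41]
pos 42 'd': at 13 (fail-walked)
pos 43 'c': at 14  → match P5@[42:43],P7@[43:43]
pos 44 'b': at 0 (fail-walked)
pos 45 'e': at 7
pos 46 'e': at 7 (fail-walked)
pos 47 'd': at 8  → match P1@[46:47]
pos 48 'c': at 14 (fail-walked)  → match P5@[47:48],P7@[48:48]
pos 49 'e': at 7 (fail-walked)
pos 50 'd': at 8  → match P1@[49:50]
pos 51 'c': at 14 (fail-walked)  → match P5@[50:51],P7@[51:51]
pos 52 'd': at 15  → match P4@[50:52]
pos 53 'd': at 16  → match P3@[50:53]
pos 54 'd': at 13 (fail-walked)
pos 55 'c': at 14  → match P5@[54:55],P7@[55:55]
pos 56 'c': at 1 (fail-walked)  → match P7@[56:56]
pos 57 'a': at 2
pos 58 'c': at 3  → match P7@[58:58]
pos 59 'a': at 4
pos 60 'b': at 5
pos 61 'b': at 6  → match P0@[56:61]
pos 62 'a': at 9 (fail-walked)
pos 63 'a': at 17
pos 64 'e': at 10 (fail-walked)
pos 65 'b': at 11
pos 66 'b': at 12  → match P2@[63:66]
pos 67 'e': at 7 (fail-walked)
pos 68 'd': at 8  → match P1@[67:68]
pos 69 'c': at 14 (fail-walked)  → match P5@[68:69],P7@[69:69]
pos 70 'c': at 1 (fail-walked)  → match P7@[70:70]
pos 71 'a': at 2
pos 72 'e': at 10 (fail-walked)
pos 73 'b': at 11
pos 74 'b': at 12  → match P2@[71:74]

All matches (sorted): [[1,5],[1,7],[2,4],[3,5],[3,7],[4,7],[7,5],[7,7],[8,7],[10,5],[10,7],[11,7],[15,2],[17,7],[19,7],[22,0],[27,2],[29,5],[29,7],[30,4],[31,3],[33,5],[33,7],[34,4],[36,1],[37,5],[37,7],[38,4],[41,7],[43,5],[43,7],[47,1],[48,5],[48,7],[50,1],[51,5],[51,7],[52,4],[53,3],[55,5],[55,7],[56,7],[58,7],[61,0],[66,2],[68,1],[69,5],[69,7],[70,7],[74,2]]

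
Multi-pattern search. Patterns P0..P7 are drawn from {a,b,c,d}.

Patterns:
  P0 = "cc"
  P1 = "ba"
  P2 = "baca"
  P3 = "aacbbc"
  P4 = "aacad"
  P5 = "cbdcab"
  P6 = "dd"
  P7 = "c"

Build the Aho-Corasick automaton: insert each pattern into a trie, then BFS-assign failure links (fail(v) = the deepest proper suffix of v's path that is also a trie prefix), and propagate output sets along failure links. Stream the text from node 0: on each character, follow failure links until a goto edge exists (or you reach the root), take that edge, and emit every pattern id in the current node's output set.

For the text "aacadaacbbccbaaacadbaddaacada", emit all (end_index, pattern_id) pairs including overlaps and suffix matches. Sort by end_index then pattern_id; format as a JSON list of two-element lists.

Construct AC machine:
Trie nodes:
  0='ε' goto a→7 b→3 c→1 d→20
  1='c' goto b→15 c→2  [P7 ends]
  2='cc' goto ·  [P0 ends]
  3='b' goto a→4
  4='ba' goto c→5  [P1 ends]
  5='bac' goto a→6
  6='baca' goto ·  [P2 ends]
  7='a' goto a→8
  8='aa' goto c→9
  9='aac' goto a→13 b→10
  10='aacb' goto b→11
  11='aacbb' goto c→12
  12='aacbbc' goto ·  [P3 ends]
  13='aaca' goto d→14
  14='aacad' goto ·  [P4 ends]
  15='cb' goto d→16
  16='cbd' goto c→17
  17='cbdc' goto a→18
  18='cbdca' goto b→19
  19='cbdcab' goto ·  [P5 ends]
  20='d' goto d→21
  21='dd' goto ·  [P6 ends]

Failure links (BFS by depth):
  fail(1) 'c': from fail(0)=0 chase 'c': 0 ⇒ 0;  out={7}∪out(0)={7}
  fail(3) 'b': from fail(0)=0 chase 'b': 0 ⇒ 0;  out=∅∪out(0)=∅
  fail(7) 'a': from fail(0)=0 chase 'a': 0 ⇒ 0;  out=∅∪out(0)=∅
  fail(20) 'd': from fail(0)=0 chase 'd': 0 ⇒ 0;  out=∅∪out(0)=∅
  fail(2) 'cc': from fail(1)=0 chase 'c': 0 ⇒ 1;  out={0}∪out(1)={0,7}
  fail(4) 'ba': from fail(3)=0 chase 'a': 0 ⇒ 7;  out={1}∪out(7)={1}
  fail(8) 'aa': from fail(7)=0 chase 'a': 0 ⇒ 7;  out=∅∪out(7)=∅
  fail(15) 'cb': from fail(1)=0 chase 'b': 0 ⇒ 3;  out=∅∪out(3)=∅
  fail(21) 'dd': from fail(20)=0 chase 'd': 0 ⇒ 20;  out={6}∪out(20)={6}
  fail(5) 'bac': from fail(4)=7 chase 'c': 7→0 ⇒ 1;  out=∅∪out(1)={7}
  fail(9) 'aac': from fail(8)=7 chase 'c': 7→0 ⇒ 1;  out=∅∪out(1)={7}
  fail(16) 'cbd': from fail(15)=3 chase 'd': 3→0 ⇒ 20;  out=∅∪out(20)=∅
  fail(6) 'baca': from fail(5)=1 chase 'a': 1→0 ⇒ 7;  out={2}∪out(7)={2}
  fail(10) 'aacb': from fail(9)=1 chase 'b': 1 ⇒ 15;  out=∅∪out(15)=∅
  fail(13) 'aaca': from fail(9)=1 chase 'a': 1→0 ⇒ 7;  out=∅∪out(7)=∅
  fail(17) 'cbdc': from fail(16)=20 chase 'c': 20→0 ⇒ 1;  out=∅∪out(1)={7}
  fail(11) 'aacbb': from fail(10)=15 chase 'b': 15→3→0 ⇒ 3;  out=∅∪out(3)=∅
  fail(14) 'aacad': from fail(13)=7 chase 'd': 7→0 ⇒ 20;  out={4}∪out(20)={4}
  fail(18) 'cbdca': from fail(17)=1 chase 'a': 1→0 ⇒ 7;  out=∅∪out(7)=∅
  fail(12) 'aacbbc': from fail(11)=3 chase 'c': 3→0 ⇒ 1;  out={3}∪out(1)={3,7}
  fail(19) 'cbdcab': from fail(18)=7 chase 'b': 7→0 ⇒ 3;  out={5}∪out(3)={5}

Run:
pos 0 'a': at 7
pos 1 'a': at 8
pos 2 'c': at 9  emit P7@[2:2]
pos 3 'a': at 13
pos 4 'd': at 14  emit P4@[0:4]
pos 5 'a': at 7 ·f
pos 6 'a': at 8
pos 7 'c': at 9  emit P7@[7:7]
pos 8 'b': at 10
pos 9 'b': at 11
pos 10 'c': at 12  emit P3@[5:10],P7@[10:10]
pos 11 'c': at 2 ·f  emit P0@[10:11],P7@[11:11]
pos 12 'b': at 15 ·f
pos 13 'a': at 4 ·f  emit P1@[12:13]
pos 14 'a': at 8 ·f
pos 15 'a': at 8 ·f
pos 16 'c': at 9  emit P7@[16:16]
pos 17 'a': at 13
pos 18 'd': at 14  emit P4@[14:18]
pos 19 'b': at 3 ·f
pos 20 'a': at 4  emit P1@[19:20]
pos 21 'd': at 20 ·f
pos 22 'd': at 21  emit P6@[21:22]
pos 23 'a': at 7 ·f
pos 24 'a': at 8
pos 25 'c': at 9  emit P7@[25:25]
pos 26 'a': at 13
pos 27 'd': at 14  emit P4@[23:27]
pos 28 'a': at 7 ·f

Matches: [[2,7],[4,4],[7,7],[10,3],[10,7],[11,0],[11,7],[13,1],[16,7],[18,4],[20,1],[22,6],[25,7],[27,4]]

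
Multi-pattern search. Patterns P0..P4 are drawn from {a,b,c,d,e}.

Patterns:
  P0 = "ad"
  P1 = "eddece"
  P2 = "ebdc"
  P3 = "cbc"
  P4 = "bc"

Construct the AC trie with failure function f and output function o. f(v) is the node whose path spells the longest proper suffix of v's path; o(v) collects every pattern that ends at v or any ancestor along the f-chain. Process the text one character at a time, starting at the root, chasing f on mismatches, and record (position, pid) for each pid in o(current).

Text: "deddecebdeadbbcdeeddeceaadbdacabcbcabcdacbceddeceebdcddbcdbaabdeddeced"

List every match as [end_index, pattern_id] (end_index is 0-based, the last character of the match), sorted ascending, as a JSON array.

Build:
Trie (insert patterns):
  0='ε' goto a→1 b→15 c→12 e→3
  1='a' goto d→2
  2='ad' goto ·  [P0 ends]
  3='e' goto b→9 d→4
  4='ed' goto d→5
  5='edd' goto e→6
  6='edde' goto c→7
  7='eddec' goto e→8
  8='eddece' goto ·  [P1 ends]
  9='eb' goto d→10
  10='ebd' goto c→11
  11='ebdc' goto ·  [P2 ends]
  12='c' goto b→13
  13='cb' goto c→14
  14='cbc' goto ·  [P3 ends]
  15='b' goto c→16
  16='bc' goto ·  [P4 ends]

Failure links (BFS by depth):
  fail(1) 'a': from fail(0)=0 chase 'a': 0 ⇒ 0;  out=∅∪out(0)=∅
  fail(3) 'e': from fail(0)=0 chase 'e': 0 ⇒ 0;  out=∅∪out(0)=∅
  fail(12) 'c': from fail(0)=0 chase 'c': 0 ⇒ 0;  out=∅∪out(0)=∅
  fail(15) 'b': from fail(0)=0 chase 'b': 0 ⇒ 0;  out=∅∪out(0)=∅
  fail(2) 'ad': from fail(1)=0 chase 'd': 0 ⇒ 0;  out={0}∪out(0)={0}
  fail(4) 'ed': from fail(3)=0 chase 'd': 0 ⇒ 0;  out=∅∪out(0)=∅
  fail(9) 'eb': from fail(3)=0 chase 'b': 0 ⇒ 15;  out=∅∪out(15)=∅
  fail(13) 'cb': from fail(12)=0 chase 'b': 0 ⇒ 15;  out=∅∪out(15)=∅
  fail(16) 'bc': from fail(15)=0 chase 'c': 0 ⇒ 12;  out={4}∪out(12)={4}
  fail(5) 'edd': from fail(4)=0 chase 'd': 0 ⇒ 0;  out=∅∪out(0)=∅
  fail(10) 'ebd': from fail(9)=15 chase 'd': 15→0 ⇒ 0;  out=∅∪out(0)=∅
  fail(14) 'cbc': from fail(13)=15 chase 'c': 15 ⇒ 16;  out={3}∪out(16)={3,4}
  fail(6) 'edde': from fail(5)=0 chase 'e': 0 ⇒ 3;  out=∅∪out(3)=∅
  fail(11) 'ebdc': from fail(10)=0 chase 'c': 0 ⇒ 12;  out={2}∪out(12)={2}
  fail(7) 'eddec': from fail(6)=3 chase 'c': 3→0 ⇒ 12;  out=∅∪out(12)=∅
  fail(8) 'eddece': from fail(7)=12 chase 'e': 12→0 ⇒ 3;  out={1}∪out(3)={1}

Scan:
i=0 'd': node 0→0
i=1 'e': node 0→3
i=2 'd': node 3→4
i=3 'd': node 4→5
i=4 'e': node 5→6
i=5 'c': node 6→7
i=6 'e': node 7→8  → match P1@[1:6]
i=7 'b': node 8→9 (via fail)
i=8 'd': node 9→10
i=9 'e': node 10→3 (via fail)
i=10 'a': node 3→1 (via fail)
i=11 'd': node 1→2  → match P0@[10:11]
i=12 'b': node 2→15 (via fail)
i=13 'b': node 15→15 (via fail)
i=14 'c': node 15→16  → match P4@[13:14]
i=15 'd': node 16→0 (via fail)
i=16 'e': node 0→3
i=17 'e': node 3→3 (via fail)
i=18 'd': node 3→4
i=19 'd': node 4→5
i=20 'e': node 5→6
i=21 'c': node 6→7
i=22 'e': node 7→8  → match P1@[17:22]
i=23 'a': node 8→1 (via fail)
i=24 'a': node 1→1 (via fail)
i=25 'd': node 1→2  → match P0@[24:25]
i=26 'b': node 2→15 (via fail)
i=27 'd': node 15→0 (via fail)
i=28 'a': node 0→1
i=29 'c': node 1→12 (via fail)
i=30 'a': node 12→1 (via fail)
i=31 'b': node 1→15 (via fail)
i=32 'c': node 15→16  → match P4@[31:32]
i=33 'b': node 16→13 (via fail)
i=34 'c': node 13→14  → match P3@[32:34],P4@[33:34]
i=35 'a': node 14→1 (via fail)
i=36 'b': node 1→15 (via fail)
i=37 'c': node 15→16  → match P4@[36:37]
i=38 'd': node 16→0 (via fail)
i=39 'a': node 0→1
i=40 'c': node 1→12 (via fail)
i=41 'b': node 12→13
i=42 'c': node 13→14  → match P3@[40:42],P4@[41:42]
i=43 'e': node 14→3 (via fail)
i=44 'd': node 3→4
i=45 'd': node 4→5
i=46 'e': node 5→6
i=47 'c': node 6→7
i=48 'e': node 7→8  → match P1@[43:48]
i=49 'e': node 8→3 (via fail)
i=50 'b': node 3→9
i=51 'd': node 9→10
i=52 'c': node 10→11  → match P2@[49:52]
i=53 'd': node 11→0 (via fail)
i=54 'd': node 0→0
i=55 'b': node 0→15
i=56 'c': node 15→16  → match P4@[55:56]
i=57 'd': node 16→0 (via fail)
i=58 'b': node 0→15
i=59 'a': node 15→1 (via fail)
i=60 'a': node 1→1 (via fail)
i=61 'b': node 1→15 (via fail)
i=62 'd': node 15→0 (via fail)
i=63 'e': node 0→3
i=64 'd': node 3→4
i=65 'd': node 4→5
i=66 'e': node 5→6
i=67 'c': node 6→7
i=68 'e': node 7→8  → match P1@[63:68]
i=69 'd': node 8→4 (via fail)

Matches: [[6,1],[11,0],[14,4],[22,1],[25,0],[32,4],[34,3],[34,4],[37,4],[42,3],[42,4],[48,1],[52,2],[56,4],[68,1]]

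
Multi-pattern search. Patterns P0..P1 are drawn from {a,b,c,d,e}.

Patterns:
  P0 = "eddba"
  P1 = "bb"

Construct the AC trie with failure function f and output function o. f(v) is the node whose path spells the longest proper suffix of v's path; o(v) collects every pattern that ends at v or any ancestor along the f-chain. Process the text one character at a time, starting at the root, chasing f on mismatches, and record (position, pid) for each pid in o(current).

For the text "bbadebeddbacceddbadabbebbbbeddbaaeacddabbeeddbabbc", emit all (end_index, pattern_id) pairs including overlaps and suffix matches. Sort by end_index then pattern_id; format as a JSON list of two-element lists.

Build:
Trie (insert patterns):
  n0 'ε': b→6 e→1
  n1 'e': d→2
  n2 'ed': d→3
  n3 'edd': b→4
  n4 'eddb': a→5
  n5 'eddba': ·  ←P0
  n6 'b': b→7
  n7 'bb': ·  ←P1

Failure links (BFS by depth):
  fail(1) 'e': from fail(0)=0 chase 'e': 0 ⇒ 0;  out=∅∪out(0)=∅
  fail(6) 'b': from fail(0)=0 chase 'b': 0 ⇒ 0;  out=∅∪out(0)=∅
  fail(2) 'ed': from fail(1)=0 chase 'd': 0 ⇒ 0;  out=∅∪out(0)=∅
  fail(7) 'bb': from fail(6)=0 chase 'b': 0 ⇒ 6;  out={1}∪out(6)={1}
  fail(3) 'edd': from fail(2)=0 chase 'd': 0 ⇒ 0;  out=∅∪out(0)=∅
  fail(4) 'eddb': from fail(3)=0 chase 'b': 0 ⇒ 6;  out=∅∪out(6)=∅
  fail(5) 'eddba': from fail(4)=6 chase 'a': 6→0 ⇒ 0;  out={0}∪out(0)={0}

Scan:
pos 0 'b': at 6
pos 1 'b': at 7  emit P1@[0:1]
pos 2 'a': at 0 ·f
pos 3 'd': at 0
pos 4 'e': at 1
pos 5 'b': at 6 ·f
pos 6 'e': at 1 ·f
pos 7 'd': at 2
pos 8 'd': at 3
pos 9 'b': at 4
pos 10 'a': at 5  emit P0@[6:10]
pos 11 'c': at 0 ·f
pos 12 'c': at 0
pos 13 'e': at 1
pos 14 'd': at 2
pos 15 'd': at 3
pos 16 'b': at 4
pos 17 'a': at 5  emit P0@[13:17]
pos 18 'd': at 0 ·f
pos 19 'a': at 0
pos 20 'b': at 6
pos 21 'b': at 7  emit P1@[20:21]
pos 22 'e': at 1 ·f
pos 23 'b': at 6 ·f
pos 24 'b': at 7  emit P1@[23:24]
pos 25 'b': at 7 ·f  emit P1@[24:25]
pos 26 'b': at 7 ·f  emit P1@[25:26]
pos 27 'e': at 1 ·f
pos 28 'd': at 2
pos 29 'd': at 3
pos 30 'b': at 4
pos 31 'a': at 5  emit P0@[27:31]
pos 32 'a': at 0 ·f
pos 33 'e': at 1
pos 34 'a': at 0 ·f
pos 35 'c': at 0
pos 36 'd': at 0
pos 37 'd': at 0
pos 38 'a': at 0
pos 39 'b': at 6
pos 40 'b': at 7  emit P1@[39:40]
pos 41 'e': at 1 ·f
pos 42 'e': at 1 ·f
pos 43 'd': at 2
pos 44 'd': at 3
pos 45 'b': at 4
pos 46 'a': at 5  emit P0@[42:46]
pos 47 'b': at 6 ·f
pos 48 'b': at 7  emit P1@[47:48]
pos 49 'c': at 0 ·f

Matches: [[1,1],[10,0],[17,0],[21,1],[24,1],[25,1],[26,1],[31,0],[40,1],[46,0],[48,1]]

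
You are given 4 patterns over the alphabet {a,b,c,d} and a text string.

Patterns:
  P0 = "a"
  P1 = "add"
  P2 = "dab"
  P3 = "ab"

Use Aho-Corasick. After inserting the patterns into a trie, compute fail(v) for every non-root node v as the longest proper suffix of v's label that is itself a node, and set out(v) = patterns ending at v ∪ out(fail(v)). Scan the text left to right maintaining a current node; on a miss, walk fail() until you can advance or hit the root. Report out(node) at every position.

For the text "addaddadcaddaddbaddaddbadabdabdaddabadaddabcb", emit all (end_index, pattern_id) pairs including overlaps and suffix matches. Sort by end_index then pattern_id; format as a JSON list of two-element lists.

Construct AC machine:
Trie nodes:
  0='ε' goto a→1 d→4
  1='a' goto b→7 d→2  ←P0
  2='ad' goto d→3
  3='add' goto ·  ←P1
  4='d' goto a→5
  5='da' goto b→6
  6='dab' goto ·  ←P2
  7='ab' goto ·  ←P3

BFS fail/out derivation:
  n1('a'): parent n0 fail=0; on 'a' 0 → fail=0;  out {0}∪∅={0}
  n4('d'): parent n0 fail=0; on 'd' 0 → fail=0;  out ∅∪∅=∅
  n2('ad'): parent n1 fail=0; on 'd' 0 → fail=4;  out ∅∪∅=∅
  n5('da'): parent n4 fail=0; on 'a' 0 → fail=1;  out ∅∪{0}={0}
  n7('ab'): parent n1 fail=0; on 'b' 0 → fail=0;  out {3}∪∅={3}
  n3('add'): parent n2 fail=4; on 'd' 4→0 → fail=4;  out {1}∪∅={1}
  n6('dab'): parent n5 fail=1; on 'b' 1 → fail=7;  out {2}∪{3}={2,3}

Scan:
pos 0 'a': at 1  → match P0@[0:0]
pos 1 'd': at 2
pos 2 'd': at 3  → match P1@[0:2]
pos 3 'a': at 5 (fail-walked)  → match P0@[3:3]
pos 4 'd': at 2 (fail-walked)
pos 5 'd': at 3  → match P1@[3:5]
pos 6 'a': at 5 (fail-walked)  → match P0@[6:6]
pos 7 'd': at 2 (fail-walked)
pos 8 'c': at 0 (fail-walked)
pos 9 'a': at 1  → match P0@[9:9]
pos 10 'd': at 2
pos 11 'd': at 3  → match P1@[9:11]
pos 12 'a': at 5 (fail-walked)  → match P0@[12:12]
pos 13 'd': at 2 (fail-walked)
pos 14 'd': at 3  → match P1@[12:14]
pos 15 'b': at 0 (fail-walked)
pos 16 'a': at 1  → match P0@[16:16]
pos 17 'd': at 2
pos 18 'd': at 3  → match P1@[16:18]
pos 19 'a': at 5 (fail-walked)  → match P0@[19:19]
pos 20 'd': at 2 (fail-walked)
pos 21 'd': at 3  → match P1@[19:21]
pos 22 'b': at 0 (fail-walked)
pos 23 'a': at 1  → match P0@[23:23]
pos 24 'd': at 2
pos 25 'a': at 5 (fail-walked)  → match P0@[25:25]
pos 26 'b': at 6  → match P2@[24:26],P3@[25:26]
pos 27 'd': at 4 (fail-walked)
pos 28 'a': at 5  → match P0@[28:28]
pos 29 'b': at 6  → match P2@[27:29],P3@[28:29]
pos 30 'd': at 4 (fail-walked)
pos 31 'a': at 5  → match P0@[31:31]
pos 32 'd': at 2 (fail-walked)
pos 33 'd': at 3  → match P1@[31:33]
pos 34 'a': at 5 (fail-walked)  → match P0@[34:34]
pos 35 'b': at 6  → match P2@[33:35],P3@[34:35]
pos 36 'a': at 1 (fail-walked)  → match P0@[36:36]
pos 37 'd': at 2
pos 38 'a': at 5 (fail-walked)  → match P0@[38:38]
pos 39 'd': at 2 (fail-walked)
pos 40 'd': at 3  → match P1@[38:40]
pos 41 'a': at 5 (fail-walked)  → match P0@[41:41]
pos 42 'b': at 6  → match P2@[40:42],P3@[41:42]
pos 43 'c': at 0 (fail-walked)
pos 44 'b': at 0

Matches: [[0,0],[2,1],[3,0],[5,1],[6,0],[9,0],[11,1],[12,0],[14,1],[16,0],[18,1],[19,0],[21,1],[23,0],[25,0],[26,2],[26,3],[28,0],[29,2],[29,3],[31,0],[33,1],[34,0],[35,2],[35,3],[36,0],[38,0],[40,1],[41,0],[42,2],[42,3]]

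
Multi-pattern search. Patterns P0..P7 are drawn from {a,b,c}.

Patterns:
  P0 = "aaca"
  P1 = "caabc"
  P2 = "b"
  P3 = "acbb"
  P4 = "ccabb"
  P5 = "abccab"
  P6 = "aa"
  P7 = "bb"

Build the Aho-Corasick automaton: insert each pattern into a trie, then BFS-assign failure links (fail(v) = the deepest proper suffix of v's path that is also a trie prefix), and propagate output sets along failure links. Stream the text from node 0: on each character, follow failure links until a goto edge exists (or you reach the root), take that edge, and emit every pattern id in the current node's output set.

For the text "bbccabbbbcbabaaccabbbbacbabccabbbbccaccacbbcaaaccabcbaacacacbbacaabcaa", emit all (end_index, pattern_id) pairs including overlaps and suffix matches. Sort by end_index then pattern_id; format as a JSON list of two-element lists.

Build:
Trie (insert patterns):
  0='ε' goto a→1 b→10 c→5
  1='a' goto a→2 b→18 c→11
  2='aa' goto c→3  [P6 ends]
  3='aac' goto a→4
  4='aaca' goto ·  [P0 ends]
  5='c' goto a→6 c→14
  6='ca' goto a→7
  7='caa' goto b→8
  8='caab' goto c→9
  9='caabc' goto ·  [P1 ends]
  10='b' goto b→23  [P2 ends]
  11='ac' goto b→12
  12='acb' goto b→13
  13='acbb' goto ·  [P3 ends]
  14='cc' goto a→15
  15='cca' goto b→16
  16='ccab' goto b→17
  17='ccabb' goto ·  [P4 ends]
  18='ab' goto c→19
  19='abc' goto c→20
  20='abcc' goto a→21
  21='abcca' goto b→22
  22='abccab' goto ·  [P5 ends]
  23='bb' goto ·  [P7 ends]

BFS fail/out derivation:
  fail(1) 'a': from fail(0)=0 chase 'a': 0 ⇒ 0;  out=∅∪out(0)=∅
  fail(5) 'c': from fail(0)=0 chase 'c': 0 ⇒ 0;  out=∅∪out(0)=∅
  fail(10) 'b': from fail(0)=0 chase 'b': 0 ⇒ 0;  out={2}∪out(0)={2}
  fail(2) 'aa': from fail(1)=0 chase 'a': 0 ⇒ 1;  out={6}∪out(1)={6}
  fail(6) 'ca': from fail(5)=0 chase 'a': 0 ⇒ 1;  out=∅∪out(1)=∅
  fail(11) 'ac': from fail(1)=0 chase 'c': 0 ⇒ 5;  out=∅∪out(5)=∅
  fail(14) 'cc': from fail(5)=0 chase 'c': 0 ⇒ 5;  out=∅∪out(5)=∅
  fail(18) 'ab': from fail(1)=0 chase 'b': 0 ⇒ 10;  out=∅∪out(10)={2}
  fail(23) 'bb': from fail(10)=0 chase 'b': 0 ⇒ 10;  out={7}∪out(10)={2,7}
  fail(3) 'aac': from fail(2)=1 chase 'c': 1 ⇒ 11;  out=∅∪out(11)=∅
  fail(7) 'caa': from fail(6)=1 chase 'a': 1 ⇒ 2;  out=∅∪out(2)={6}
  fail(12) 'acb': from fail(11)=5 chase 'b': 5→0 ⇒ 10;  out=∅∪out(10)={2}
  fail(15) 'cca': from fail(14)=5 chase 'a': 5 ⇒ 6;  out=∅∪out(6)=∅
  fail(19) 'abc': from fail(18)=10 chase 'c': 10→0 ⇒ 5;  out=∅∪out(5)=∅
  fail(4) 'aaca': from fail(3)=11 chase 'a': 11→5 ⇒ 6;  out={0}∪out(6)={0}
  fail(8) 'caab': from fail(7)=2 chase 'b': 2→1 ⇒ 18;  out=∅∪out(18)={2}
  fail(13) 'acbb': from fail(12)=10 chase 'b': 10 ⇒ 23;  out={3}∪out(23)={2,3,7}
  fail(16) 'ccab': from fail(15)=6 chase 'b': 6→1 ⇒ 18;  out=∅∪out(18)={2}
  fail(20) 'abcc': from fail(19)=5 chase 'c': 5 ⇒ 14;  out=∅∪out(14)=∅
  fail(9) 'caabc': from fail(8)=18 chase 'c': 18 ⇒ 19;  out={1}∪out(19)={1}
  fail(17) 'ccabb': from fail(16)=18 chase 'b': 18→10 ⇒ 23;  out={4}∪out(23)={2,4,7}
  fail(21) 'abcca': from fail(20)=14 chase 'a': 14 ⇒ 15;  out=∅∪out(15)=∅
  fail(22) 'abccab': from fail(21)=15 chase 'b': 15 ⇒ 16;  out={5}∪out(16)={2,5}

Text stream:
i=0 'b': node 0→10  emit P2@[0:0]
i=1 'b': node 10→23  emit P2@[1:1],P7@[0:1]
i=2 'c': node 23→5 ·f
i=3 'c': node 5→14
i=4 'a': node 14→15
i=5 'b': node 15→16  emit P2@[5:5]
i=6 'b': node 16→17  emit P2@[6:6],P4@[2:6],P7@[5:6]
i=7 'b': node 17→23 ·f  emit P2@[7:7],P7@[6:7]
i=8 'b': node 23→23 ·f  emit P2@[8:8],P7@[7:8]
i=9 'c': node 23→5 ·f
i=10 'b': node 5→10 ·f  emit P2@[10:10]
i=11 'a': node 10→1 ·f
i=12 'b': node 1→18  emit P2@[12:12]
i=13 'a': node 18→1 ·f
i=14 'a': node 1→2  emit P6@[13:14]
i=15 'c': node 2→3
i=16 'c': node 3→14 ·f
i=17 'a': node 14→15
i=18 'b': node 15→16  emit P2@[18:18]
i=19 'b': node 16→17  emit P2@[19:19],P4@[15:19],P7@[18:19]
i=20 'b': node 17→23 ·f  emit P2@[20:20],P7@[19:20]
i=21 'b': node 23→23 ·f  emit P2@[21:21],P7@[20:21]
i=22 'a': node 23→1 ·f
i=23 'c': node 1→11
i=24 'b': node 11→12  emit P2@[24:24]
i=25 'a': node 12→1 ·f
i=26 'b': node 1→18  emit P2@[26:26]
i=27 'c': node 18→19
i=28 'c': node 19→20
i=29 'a': node 20→21
i=30 'b': node 21→22  emit P2@[30:30],P5@[25:30]
i=31 'b': node 22→17 ·f  emit P2@[31:31],P4@[27:31],P7@[30:31]
i=32 'b': node 17→23 ·f  emit P2@[32:32],P7@[31:32]
i=33 'b': node 23→23 ·f  emit P2@[33:33],P7@[32:33]
i=34 'c': node 23→5 ·f
i=35 'c': node 5→14
i=36 'a': node 14→15
i=37 'c': node 15→11 ·f
i=38 'c': node 11→14 ·f
i=39 'a': node 14→15
i=40 'c': node 15→11 ·f
i=41 'b': node 11→12  emit P2@[41:41]
i=42 'b': node 12→13  emit P2@[42:42],P3@[39:42],P7@[41:42]
i=43 'c': node 13→5 ·f
i=44 'a': node 5→6
i=45 'a': node 6→7  emit P6@[44:45]
i=46 'a': node 7→2 ·f  emit P6@[45:46]
i=47 'c': node 2→3
i=48 'c': node 3→14 ·f
i=49 'a': node 14→15
i=50 'b': node 15→16  emit P2@[50:50]
i=51 'c': node 16→19 ·f
i=52 'b': node 19→10 ·f  emit P2@[52:52]
i=53 'a': node 10→1 ·f
i=54 'a': node 1→2  emit P6@[53:54]
i=55 'c': node 2→3
i=56 'a': node 3→4  emit P0@[53:56]
i=57 'c': node 4→11 ·f
i=58 'a': node 11→6 ·f
i=59 'c': node 6→11 ·f
i=60 'b': node 11→12  emit P2@[60:60]
i=61 'b': node 12→13  emit P2@[61:61],P3@[58:61],P7@[60:61]
i=62 'a': node 13→1 ·f
i=63 'c': node 1→11
i=64 'a': node 11→6 ·f
i=65 'a': node 6→7  emit P6@[64:65]
i=66 'b': node 7→8  emit P2@[66:66]
i=67 'c': node 8→9  emit P1@[63:67]
i=68 'a': node 9→6 ·f
i=69 'a': node 6→7  emit P6@[68:69]

All matches (sorted): [[0,2],[1,2],[1,7],[5,2],[6,2],[6,4],[6,7],[7,2],[7,7],[8,2],[8,7],[10,2],[12,2],[14,6],[18,2],[19,2],[19,4],[19,7],[20,2],[20,7],[21,2],[21,7],[24,2],[26,2],[30,2],[30,5],[31,2],[31,4],[31,7],[32,2],[32,7],[33,2],[33,7],[41,2],[42,2],[42,3],[42,7],[45,6],[46,6],[50,2],[52,2],[54,6],[56,0],[60,2],[61,2],[61,3],[61,7],[65,6],[66,2],[67,1],[69,6]]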